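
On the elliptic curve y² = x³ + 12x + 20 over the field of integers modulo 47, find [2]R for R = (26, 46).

(3, 41)

tangent at (26, 46): λ = (3·26² + 12)/(2·46) ≡ 19/45. 45⁻¹ ≡ 23 (mod 47), so λ ≡ 19·23 ≡ 14.
  x = λ² - 26 - 26 = 196 - 52 ≡ 3; y = λ·(26 - 3) - 46 ≡ 41. → (3, 41)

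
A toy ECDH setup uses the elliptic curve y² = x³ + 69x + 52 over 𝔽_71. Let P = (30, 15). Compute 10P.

Double-and-add on 10 = (1010)₂. Start with P = (30, 15) for the leading 1-bit.
double: tangent at (30, 15): λ = (3·30² + 69)/(2·15) ≡ 0/30. 30⁻¹ ≡ 45 (mod 71), so λ ≡ 0·45 ≡ 0.
  x = λ² - 30 - 30 = 0 - 60 ≡ 11; y = λ·(30 - 11) - 15 ≡ 56. → (11, 56)
double: tangent at (11, 56): λ = (3·11² + 69)/(2·56) ≡ 6/41. 41⁻¹ ≡ 26 (mod 71), so λ ≡ 6·26 ≡ 14.
  x = λ² - 11 - 11 = 196 - 22 ≡ 32; y = λ·(11 - 32) - 56 ≡ 5. → (32, 5)
add P: (32, 5) + (30, 15). λ = (15 - 5)/(30 - 32) ≡ 10/69 mod 71. 69⁻¹ ≡ 35 (mod 71) since 69·35 = 2415 ≡ 1, so λ ≡ 66.
  x = λ² - 32 - 30 = 4356 - 62 ≡ 34; y = λ·(32 - 34) - 5 ≡ 5. → (34, 5)
double: tangent at (34, 5): λ = (3·34² + 69)/(2·5) ≡ 58/10. 10⁻¹ ≡ 64 (mod 71) since 10·64 = 640 ≡ 1, so λ ≡ 58·64 ≡ 20.
  x = λ² - 34 - 34 = 400 - 68 ≡ 48; y = λ·(34 - 48) - 5 ≡ 70. → (48, 70)

(48, 70)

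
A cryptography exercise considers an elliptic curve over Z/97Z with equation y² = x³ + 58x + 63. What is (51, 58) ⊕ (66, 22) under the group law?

(75, 19)

(51, 58) + (66, 22). λ = (22 - 58)/(66 - 51) ≡ 61/15 mod 97. 15⁻¹ ≡ 13 (mod 97), so λ ≡ 17.
  x = λ² - 51 - 66 = 289 - 117 ≡ 75; y = λ·(51 - 75) - 58 ≡ 19. → (75, 19)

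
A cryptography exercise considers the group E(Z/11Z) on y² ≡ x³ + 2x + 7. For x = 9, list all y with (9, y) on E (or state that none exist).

none

x³ + 2x + 7 = 754 ≡ 6 (mod 11).
6 is a non-residue mod 11; no y exists.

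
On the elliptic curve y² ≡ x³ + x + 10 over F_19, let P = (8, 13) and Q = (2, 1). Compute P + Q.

(8, 13) + (2, 1). λ = (1 - 13)/(2 - 8) ≡ 7/13 mod 19. 13⁻¹ ≡ 3 (mod 19) since 13·3 = 39 ≡ 1, so λ ≡ 2.
  x = λ² - 8 - 2 = 4 - 10 ≡ 13; y = λ·(8 - 13) - 13 ≡ 15. → (13, 15)

(13, 15)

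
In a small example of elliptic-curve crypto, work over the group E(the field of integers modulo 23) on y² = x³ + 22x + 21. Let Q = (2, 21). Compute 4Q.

(17, 8)

Repeated addition: build up to 4Q.
2Q: tangent at (2, 21): λ = (3·2² + 22)/(2·21) ≡ 11/19. 19⁻¹ ≡ 17 (mod 23), so λ ≡ 11·17 ≡ 3.
  x = λ² - 2 - 2 = 9 - 4 ≡ 5; y = λ·(2 - 5) - 21 ≡ 16. → (5, 16)
3Q: (5, 16) + (2, 21). λ = (21 - 16)/(2 - 5) ≡ 5/20 mod 23. 20⁻¹ ≡ 15 (mod 23), so λ ≡ 6.
  x = λ² - 5 - 2 = 36 - 7 ≡ 6; y = λ·(5 - 6) - 16 ≡ 1. → (6, 1)
4Q: (6, 1) + (2, 21). λ = (21 - 1)/(2 - 6) ≡ 20/19 mod 23. 19⁻¹ ≡ 17 (mod 23), so λ ≡ 18.
  x = λ² - 6 - 2 = 324 - 8 ≡ 17; y = λ·(6 - 17) - 1 ≡ 8. → (17, 8)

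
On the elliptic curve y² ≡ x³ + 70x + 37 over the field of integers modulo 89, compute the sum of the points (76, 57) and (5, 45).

(76, 57) + (5, 45). λ = (45 - 57)/(5 - 76) ≡ 77/18 mod 89. 18⁻¹ ≡ 5 (mod 89), so λ ≡ 29.
  x = λ² - 76 - 5 = 841 - 81 ≡ 48; y = λ·(76 - 48) - 57 ≡ 43. → (48, 43)

(48, 43)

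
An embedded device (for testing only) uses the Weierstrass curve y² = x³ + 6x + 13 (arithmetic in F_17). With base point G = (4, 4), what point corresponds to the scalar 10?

Double-and-add on 10 = (1010)₂. Start with G = (4, 4) for the leading 1-bit.
double: tangent at (4, 4): λ = (3·4² + 6)/(2·4) ≡ 3/8. 8⁻¹ ≡ 15 (mod 17), so λ ≡ 3·15 ≡ 11.
  x = λ² - 4 - 4 = 121 - 8 ≡ 11; y = λ·(4 - 11) - 4 ≡ 4. → (11, 4)
double: tangent at (11, 4): λ = (3·11² + 6)/(2·4) ≡ 12/8. 8⁻¹ ≡ 15 (mod 17), so λ ≡ 12·15 ≡ 10.
  x = λ² - 11 - 11 = 100 - 22 ≡ 10; y = λ·(11 - 10) - 4 ≡ 6. → (10, 6)
add G: (10, 6) + (4, 4). λ = (4 - 6)/(4 - 10) ≡ 15/11 mod 17. 11⁻¹ ≡ 14 (mod 17) since 11·14 = 154 ≡ 1, so λ ≡ 6.
  x = λ² - 10 - 4 = 36 - 14 ≡ 5; y = λ·(10 - 5) - 6 ≡ 7. → (5, 7)
double: tangent at (5, 7): λ = (3·5² + 6)/(2·7) ≡ 13/14. 14⁻¹ ≡ 11 (mod 17) since 14·11 = 154 ≡ 1, so λ ≡ 13·11 ≡ 7.
  x = λ² - 5 - 5 = 49 - 10 ≡ 5; y = λ·(5 - 5) - 7 ≡ 10. → (5, 10)

(5, 10)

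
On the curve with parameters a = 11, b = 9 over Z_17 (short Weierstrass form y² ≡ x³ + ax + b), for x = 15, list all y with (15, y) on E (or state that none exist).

x³ + 11x + 9 = 3549 ≡ 13 (mod 17).
Square roots of 13 mod 17: 8 and 9 (since 8² = 64 ≡ 13).

8, 9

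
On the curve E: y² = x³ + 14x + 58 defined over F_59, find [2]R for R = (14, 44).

tangent at (14, 44): λ = (3·14² + 14)/(2·44) ≡ 12/29. 29⁻¹ ≡ 57 (mod 59) since 29·57 = 1653 ≡ 1, so λ ≡ 12·57 ≡ 35.
  x = λ² - 14 - 14 = 1225 - 28 ≡ 17; y = λ·(14 - 17) - 44 ≡ 28. → (17, 28)

(17, 28)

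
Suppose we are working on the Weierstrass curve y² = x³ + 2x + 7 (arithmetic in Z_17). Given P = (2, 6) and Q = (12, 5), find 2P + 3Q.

(12, 5)

First 2P:
Repeated addition: build up to 2P.
2P: tangent at (2, 6): λ = (3·2² + 2)/(2·6) ≡ 14/12. 12⁻¹ ≡ 10 (mod 17), so λ ≡ 14·10 ≡ 4.
  x = λ² - 2 - 2 = 16 - 4 ≡ 12; y = λ·(2 - 12) - 6 ≡ 5. → (12, 5)
2P = (12, 5).
Next 3Q:
Repeated addition: build up to 3Q.
2Q: tangent at (12, 5): λ = (3·12² + 2)/(2·5) ≡ 9/10. 10⁻¹ ≡ 12 (mod 17) since 10·12 = 120 ≡ 1, so λ ≡ 9·12 ≡ 6.
  x = λ² - 12 - 12 = 36 - 24 ≡ 12; y = λ·(12 - 12) - 5 ≡ 12. → (12, 12)
3Q: (12, 12) + (12, 5): same x and y₁ ≡ -y₂, so the sum is O.
3Q = O.
Finally 2P + 3Q:
(12, 5) + O = (12, 5) (identity).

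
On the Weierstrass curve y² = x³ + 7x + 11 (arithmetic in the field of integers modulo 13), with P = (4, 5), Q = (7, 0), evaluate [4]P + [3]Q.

(12, 9)

First 4P:
Double-and-add on 4 = (100)₂. Start with P = (4, 5) for the leading 1-bit.
double: tangent at (4, 5): λ = (3·4² + 7)/(2·5) ≡ 3/10. 10⁻¹ ≡ 4 (mod 13), so λ ≡ 3·4 ≡ 12.
  x = λ² - 4 - 4 = 144 - 8 ≡ 6; y = λ·(4 - 6) - 5 ≡ 10. → (6, 10)
double: tangent at (6, 10): λ = (3·6² + 7)/(2·10) ≡ 11/7. 7⁻¹ ≡ 2 (mod 13), so λ ≡ 11·2 ≡ 9.
  x = λ² - 6 - 6 = 81 - 12 ≡ 4; y = λ·(6 - 4) - 10 ≡ 8. → (4, 8)
4P = (4, 8).
Next 3Q:
Repeated addition: build up to 3Q.
2Q: (7, 0) + (7, 0): same x and y₁ ≡ -y₂, so the sum is ∞.
3Q: ∞ + (7, 0) = (7, 0) (identity).
3Q = (7, 0).
Finally 4P + 3Q:
(4, 8) + (7, 0). λ = (0 - 8)/(7 - 4) ≡ 5/3 mod 13. 3⁻¹ ≡ 9 (mod 13) since 3·9 = 27 ≡ 1, so λ ≡ 6.
  x = λ² - 4 - 7 = 36 - 11 ≡ 12; y = λ·(4 - 12) - 8 ≡ 9. → (12, 9)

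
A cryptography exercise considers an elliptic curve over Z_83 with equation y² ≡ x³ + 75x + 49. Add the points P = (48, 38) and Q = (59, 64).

(20, 81)

(48, 38) + (59, 64). λ = (64 - 38)/(59 - 48) ≡ 26/11 mod 83. 11⁻¹ ≡ 68 (mod 83), so λ ≡ 25.
  x = λ² - 48 - 59 = 625 - 107 ≡ 20; y = λ·(48 - 20) - 38 ≡ 81. → (20, 81)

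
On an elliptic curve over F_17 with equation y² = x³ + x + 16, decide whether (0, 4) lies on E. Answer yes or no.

y² = 4² ≡ 16; x³ + 1x + 16 = 16 ≡ 16 (mod 17). 16 = 16.

yes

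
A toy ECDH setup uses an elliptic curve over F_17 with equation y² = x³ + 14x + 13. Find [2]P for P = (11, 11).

tangent at (11, 11): λ = (3·11² + 14)/(2·11) ≡ 3/5. 5⁻¹ ≡ 7 (mod 17), so λ ≡ 3·7 ≡ 4.
  x = λ² - 11 - 11 = 16 - 22 ≡ 11; y = λ·(11 - 11) - 11 ≡ 6. → (11, 6)

(11, 6)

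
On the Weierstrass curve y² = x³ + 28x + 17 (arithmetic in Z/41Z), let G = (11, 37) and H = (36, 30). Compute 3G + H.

First 3G:
Repeated addition: build up to 3G.
2G: tangent at (11, 37): λ = (3·11² + 28)/(2·37) ≡ 22/33. 33⁻¹ ≡ 5 (mod 41) since 33·5 = 165 ≡ 1, so λ ≡ 22·5 ≡ 28.
  x = λ² - 11 - 11 = 784 - 22 ≡ 24; y = λ·(11 - 24) - 37 ≡ 9. → (24, 9)
3G: (24, 9) + (11, 37). λ = (37 - 9)/(11 - 24) ≡ 28/28 mod 41. 28⁻¹ ≡ 22 (mod 41) since 28·22 = 616 ≡ 1, so λ ≡ 1.
  x = λ² - 24 - 11 = 1 - 35 ≡ 7; y = λ·(24 - 7) - 9 ≡ 8. → (7, 8)
3G = (7, 8).
Finally 3G + H:
(7, 8) + (36, 30). λ = (30 - 8)/(36 - 7) ≡ 22/29 mod 41. 29⁻¹ ≡ 17 (mod 41) since 29·17 = 493 ≡ 1, so λ ≡ 5.
  x = λ² - 7 - 36 = 25 - 43 ≡ 23; y = λ·(7 - 23) - 8 ≡ 35. → (23, 35)

(23, 35)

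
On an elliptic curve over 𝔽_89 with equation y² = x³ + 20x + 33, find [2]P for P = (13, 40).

tangent at (13, 40): λ = (3·13² + 20)/(2·40) ≡ 82/80. 80⁻¹ ≡ 79 (mod 89), so λ ≡ 82·79 ≡ 70.
  x = λ² - 13 - 13 = 4900 - 26 ≡ 68; y = λ·(13 - 68) - 40 ≡ 26. → (68, 26)

(68, 26)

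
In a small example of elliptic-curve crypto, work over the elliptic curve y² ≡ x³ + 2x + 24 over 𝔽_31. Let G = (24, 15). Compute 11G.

(24, 15)

Double-and-add on 11 = (1011)₂. Start with G = (24, 15) for the leading 1-bit.
double: tangent at (24, 15): λ = (3·24² + 2)/(2·15) ≡ 25/30. 30⁻¹ ≡ 30 (mod 31), so λ ≡ 25·30 ≡ 6.
  x = λ² - 24 - 24 = 36 - 48 ≡ 19; y = λ·(24 - 19) - 15 ≡ 15. → (19, 15)
double: tangent at (19, 15): λ = (3·19² + 2)/(2·15) ≡ 0/30. 30⁻¹ ≡ 30 (mod 31) since 30·30 = 900 ≡ 1, so λ ≡ 0·30 ≡ 0.
  x = λ² - 19 - 19 = 0 - 38 ≡ 24; y = λ·(19 - 24) - 15 ≡ 16. → (24, 16)
add G: (24, 16) + (24, 15): same x and y₁ ≡ -y₂, so the sum is the point at infinity.
double: the point at infinity + the point at infinity = the point at infinity (identity).
add G: the point at infinity + (24, 15) = (24, 15) (identity).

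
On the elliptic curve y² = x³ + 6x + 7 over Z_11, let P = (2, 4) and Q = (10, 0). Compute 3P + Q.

First 3P:
Repeated addition: build up to 3P.
2P: tangent at (2, 4): λ = (3·2² + 6)/(2·4) ≡ 7/8. 8⁻¹ ≡ 7 (mod 11), so λ ≡ 7·7 ≡ 5.
  x = λ² - 2 - 2 = 25 - 4 ≡ 10; y = λ·(2 - 10) - 4 ≡ 0. → (10, 0)
3P: (10, 0) + (2, 4). λ = (4 - 0)/(2 - 10) ≡ 4/3 mod 11. 3⁻¹ ≡ 4 (mod 11) since 3·4 = 12 ≡ 1, so λ ≡ 5.
  x = λ² - 10 - 2 = 25 - 12 ≡ 2; y = λ·(10 - 2) - 0 ≡ 7. → (2, 7)
3P = (2, 7).
Finally 3P + Q:
(2, 7) + (10, 0). λ = (0 - 7)/(10 - 2) ≡ 4/8 mod 11. 8⁻¹ ≡ 7 (mod 11), so λ ≡ 6.
  x = λ² - 2 - 10 = 36 - 12 ≡ 2; y = λ·(2 - 2) - 7 ≡ 4. → (2, 4)

(2, 4)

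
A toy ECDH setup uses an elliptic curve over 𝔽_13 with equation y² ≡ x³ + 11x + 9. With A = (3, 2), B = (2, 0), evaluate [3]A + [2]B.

O

First 3A:
Repeated addition: build up to 3A.
2A: tangent at (3, 2): λ = (3·3² + 11)/(2·2) ≡ 12/4. 4⁻¹ ≡ 10 (mod 13) since 4·10 = 40 ≡ 1, so λ ≡ 12·10 ≡ 3.
  x = λ² - 3 - 3 = 9 - 6 ≡ 3; y = λ·(3 - 3) - 2 ≡ 11. → (3, 11)
3A: (3, 11) + (3, 2): same x and y₁ ≡ -y₂, so the sum is 𝒪.
3A = 𝒪.
Next 2B:
Repeated addition: build up to 2B.
2B: (2, 0) + (2, 0): same x and y₁ ≡ -y₂, so the sum is 𝒪.
2B = 𝒪.
Finally 3A + 2B:
𝒪 + 𝒪 = 𝒪 (identity).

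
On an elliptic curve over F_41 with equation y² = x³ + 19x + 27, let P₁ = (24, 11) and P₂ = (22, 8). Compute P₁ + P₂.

(28, 24)

(24, 11) + (22, 8). λ = (8 - 11)/(22 - 24) ≡ 38/39 mod 41. 39⁻¹ ≡ 20 (mod 41), so λ ≡ 22.
  x = λ² - 24 - 22 = 484 - 46 ≡ 28; y = λ·(24 - 28) - 11 ≡ 24. → (28, 24)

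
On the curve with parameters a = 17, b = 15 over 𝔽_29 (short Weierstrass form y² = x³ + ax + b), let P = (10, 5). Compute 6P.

(3, 8)

Repeated addition: build up to 6P.
2P: tangent at (10, 5): λ = (3·10² + 17)/(2·5) ≡ 27/10. 10⁻¹ ≡ 3 (mod 29), so λ ≡ 27·3 ≡ 23.
  x = λ² - 10 - 10 = 529 - 20 ≡ 16; y = λ·(10 - 16) - 5 ≡ 2. → (16, 2)
3P: (16, 2) + (10, 5). λ = (5 - 2)/(10 - 16) ≡ 3/23 mod 29. 23⁻¹ ≡ 24 (mod 29), so λ ≡ 14.
  x = λ² - 16 - 10 = 196 - 26 ≡ 25; y = λ·(16 - 25) - 2 ≡ 17. → (25, 17)
4P: (25, 17) + (10, 5). λ = (5 - 17)/(10 - 25) ≡ 17/14 mod 29. 14⁻¹ ≡ 27 (mod 29), so λ ≡ 24.
  x = λ² - 25 - 10 = 576 - 35 ≡ 19; y = λ·(25 - 19) - 17 ≡ 11. → (19, 11)
5P: (19, 11) + (10, 5). λ = (5 - 11)/(10 - 19) ≡ 23/20 mod 29. 20⁻¹ ≡ 16 (mod 29) since 20·16 = 320 ≡ 1, so λ ≡ 20.
  x = λ² - 19 - 10 = 400 - 29 ≡ 23; y = λ·(19 - 23) - 11 ≡ 25. → (23, 25)
6P: (23, 25) + (10, 5). λ = (5 - 25)/(10 - 23) ≡ 9/16 mod 29. 16⁻¹ ≡ 20 (mod 29) since 16·20 = 320 ≡ 1, so λ ≡ 6.
  x = λ² - 23 - 10 = 36 - 33 ≡ 3; y = λ·(23 - 3) - 25 ≡ 8. → (3, 8)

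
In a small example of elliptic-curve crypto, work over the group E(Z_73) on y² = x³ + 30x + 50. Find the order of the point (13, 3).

2P: tangent at (13, 3): λ = (3·13² + 30)/(2·3) ≡ 26/6. 6⁻¹ ≡ 61 (mod 73) since 6·61 = 366 ≡ 1, so λ ≡ 26·61 ≡ 53.
  x = λ² - 13 - 13 = 2809 - 26 ≡ 9; y = λ·(13 - 9) - 3 ≡ 63. → (9, 63)
3P: (9, 63) + (13, 3). λ = (3 - 63)/(13 - 9) ≡ 13/4 mod 73. 4⁻¹ ≡ 55 (mod 73) since 4·55 = 220 ≡ 1, so λ ≡ 58.
  x = λ² - 9 - 13 = 3364 - 22 ≡ 57; y = λ·(9 - 57) - 63 ≡ 0. → (57, 0)
4P: (57, 0) + (13, 3). λ = (3 - 0)/(13 - 57) ≡ 3/29 mod 73. 29⁻¹ ≡ 68 (mod 73) since 29·68 = 1972 ≡ 1, so λ ≡ 58.
  x = λ² - 57 - 13 = 3364 - 70 ≡ 9; y = λ·(57 - 9) - 0 ≡ 10. → (9, 10)
5P: (9, 10) + (13, 3). λ = (3 - 10)/(13 - 9) ≡ 66/4 mod 73. 4⁻¹ ≡ 55 (mod 73) since 4·55 = 220 ≡ 1, so λ ≡ 53.
  x = λ² - 9 - 13 = 2809 - 22 ≡ 13; y = λ·(9 - 13) - 10 ≡ 70. → (13, 70)
6P: (13, 70) + (13, 3): same x and y₁ ≡ -y₂, so the sum is 𝒪.
6P = 𝒪, so the order is 6.

6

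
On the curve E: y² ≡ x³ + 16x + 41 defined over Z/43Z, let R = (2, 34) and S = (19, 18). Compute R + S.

(2, 34) + (19, 18). λ = (18 - 34)/(19 - 2) ≡ 27/17 mod 43. 17⁻¹ ≡ 38 (mod 43), so λ ≡ 37.
  x = λ² - 2 - 19 = 1369 - 21 ≡ 15; y = λ·(2 - 15) - 34 ≡ 1. → (15, 1)

(15, 1)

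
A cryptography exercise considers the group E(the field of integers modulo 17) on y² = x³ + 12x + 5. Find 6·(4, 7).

Write G = (4, 7).
Double-and-add on 6 = (110)₂. Start with G = (4, 7) for the leading 1-bit.
double: tangent at (4, 7): λ = (3·4² + 12)/(2·7) ≡ 9/14. 14⁻¹ ≡ 11 (mod 17), so λ ≡ 9·11 ≡ 14.
  x = λ² - 4 - 4 = 196 - 8 ≡ 1; y = λ·(4 - 1) - 7 ≡ 1. → (1, 1)
add G: (1, 1) + (4, 7). λ = (7 - 1)/(4 - 1) ≡ 6/3 mod 17. 3⁻¹ ≡ 6 (mod 17), so λ ≡ 2.
  x = λ² - 1 - 4 = 4 - 5 ≡ 16; y = λ·(1 - 16) - 1 ≡ 3. → (16, 3)
double: tangent at (16, 3): λ = (3·16² + 12)/(2·3) ≡ 15/6. 6⁻¹ ≡ 3 (mod 17), so λ ≡ 15·3 ≡ 11.
  x = λ² - 16 - 16 = 121 - 32 ≡ 4; y = λ·(16 - 4) - 3 ≡ 10. → (4, 10)

(4, 10)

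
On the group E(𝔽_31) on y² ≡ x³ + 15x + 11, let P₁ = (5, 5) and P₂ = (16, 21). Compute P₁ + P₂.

(5, 5) + (16, 21). λ = (21 - 5)/(16 - 5) ≡ 16/11 mod 31. 11⁻¹ ≡ 17 (mod 31), so λ ≡ 24.
  x = λ² - 5 - 16 = 576 - 21 ≡ 28; y = λ·(5 - 28) - 5 ≡ 1. → (28, 1)

(28, 1)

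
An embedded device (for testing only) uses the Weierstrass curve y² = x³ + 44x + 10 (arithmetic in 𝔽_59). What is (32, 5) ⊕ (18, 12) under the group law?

(24, 50)

(32, 5) + (18, 12). λ = (12 - 5)/(18 - 32) ≡ 7/45 mod 59. 45⁻¹ ≡ 21 (mod 59), so λ ≡ 29.
  x = λ² - 32 - 18 = 841 - 50 ≡ 24; y = λ·(32 - 24) - 5 ≡ 50. → (24, 50)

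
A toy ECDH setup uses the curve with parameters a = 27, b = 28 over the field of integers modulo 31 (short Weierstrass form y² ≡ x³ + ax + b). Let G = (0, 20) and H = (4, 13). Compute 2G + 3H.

First 2G:
Repeated addition: build up to 2G.
2G: tangent at (0, 20): λ = (3·0² + 27)/(2·20) ≡ 27/9. 9⁻¹ ≡ 7 (mod 31) since 9·7 = 63 ≡ 1, so λ ≡ 27·7 ≡ 3.
  x = λ² - 0 - 0 = 9 - 0 ≡ 9; y = λ·(0 - 9) - 20 ≡ 15. → (9, 15)
2G = (9, 15).
Next 3H:
Repeated addition: build up to 3H.
2H: tangent at (4, 13): λ = (3·4² + 27)/(2·13) ≡ 13/26. 26⁻¹ ≡ 6 (mod 31), so λ ≡ 13·6 ≡ 16.
  x = λ² - 4 - 4 = 256 - 8 ≡ 0; y = λ·(4 - 0) - 13 ≡ 20. → (0, 20)
3H: (0, 20) + (4, 13). λ = (13 - 20)/(4 - 0) ≡ 24/4 mod 31. 4⁻¹ ≡ 8 (mod 31), so λ ≡ 6.
  x = λ² - 0 - 4 = 36 - 4 ≡ 1; y = λ·(0 - 1) - 20 ≡ 5. → (1, 5)
3H = (1, 5).
Finally 2G + 3H:
(9, 15) + (1, 5). λ = (5 - 15)/(1 - 9) ≡ 21/23 mod 31. 23⁻¹ ≡ 27 (mod 31) since 23·27 = 621 ≡ 1, so λ ≡ 9.
  x = λ² - 9 - 1 = 81 - 10 ≡ 9; y = λ·(9 - 9) - 15 ≡ 16. → (9, 16)

(9, 16)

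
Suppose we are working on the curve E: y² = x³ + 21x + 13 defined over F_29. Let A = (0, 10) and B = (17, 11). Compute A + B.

(0, 10) + (17, 11). λ = (11 - 10)/(17 - 0) ≡ 1/17 mod 29. 17⁻¹ ≡ 12 (mod 29) since 17·12 = 204 ≡ 1, so λ ≡ 12.
  x = λ² - 0 - 17 = 144 - 17 ≡ 11; y = λ·(0 - 11) - 10 ≡ 3. → (11, 3)

(11, 3)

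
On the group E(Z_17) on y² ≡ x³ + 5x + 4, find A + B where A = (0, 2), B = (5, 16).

(11, 8)

(0, 2) + (5, 16). λ = (16 - 2)/(5 - 0) ≡ 14/5 mod 17. 5⁻¹ ≡ 7 (mod 17) since 5·7 = 35 ≡ 1, so λ ≡ 13.
  x = λ² - 0 - 5 = 169 - 5 ≡ 11; y = λ·(0 - 11) - 2 ≡ 8. → (11, 8)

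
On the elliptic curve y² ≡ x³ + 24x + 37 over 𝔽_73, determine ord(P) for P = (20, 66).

10

2P: tangent at (20, 66): λ = (3·20² + 24)/(2·66) ≡ 56/59. 59⁻¹ ≡ 26 (mod 73) since 59·26 = 1534 ≡ 1, so λ ≡ 56·26 ≡ 69.
  x = λ² - 20 - 20 = 4761 - 40 ≡ 49; y = λ·(20 - 49) - 66 ≡ 50. → (49, 50)
3P: (49, 50) + (20, 66). λ = (66 - 50)/(20 - 49) ≡ 16/44 mod 73. 44⁻¹ ≡ 5 (mod 73) since 44·5 = 220 ≡ 1, so λ ≡ 7.
  x = λ² - 49 - 20 = 49 - 69 ≡ 53; y = λ·(49 - 53) - 50 ≡ 68. → (53, 68)
4P: (53, 68) + (20, 66). λ = (66 - 68)/(20 - 53) ≡ 71/40 mod 73. 40⁻¹ ≡ 42 (mod 73) since 40·42 = 1680 ≡ 1, so λ ≡ 62.
  x = λ² - 53 - 20 = 3844 - 73 ≡ 48; y = λ·(53 - 48) - 68 ≡ 23. → (48, 23)
5P: (48, 23) + (20, 66). λ = (66 - 23)/(20 - 48) ≡ 43/45 mod 73. 45⁻¹ ≡ 13 (mod 73) since 45·13 = 585 ≡ 1, so λ ≡ 48.
  x = λ² - 48 - 20 = 2304 - 68 ≡ 46; y = λ·(48 - 46) - 23 ≡ 0. → (46, 0)
6P: (46, 0) + (20, 66). λ = (66 - 0)/(20 - 46) ≡ 66/47 mod 73. 47⁻¹ ≡ 14 (mod 73), so λ ≡ 48.
  x = λ² - 46 - 20 = 2304 - 66 ≡ 48; y = λ·(46 - 48) - 0 ≡ 50. → (48, 50)
7P: (48, 50) + (20, 66). λ = (66 - 50)/(20 - 48) ≡ 16/45 mod 73. 45⁻¹ ≡ 13 (mod 73) since 45·13 = 585 ≡ 1, so λ ≡ 62.
  x = λ² - 48 - 20 = 3844 - 68 ≡ 53; y = λ·(48 - 53) - 50 ≡ 5. → (53, 5)
8P: (53, 5) + (20, 66). λ = (66 - 5)/(20 - 53) ≡ 61/40 mod 73. 40⁻¹ ≡ 42 (mod 73) since 40·42 = 1680 ≡ 1, so λ ≡ 7.
  x = λ² - 53 - 20 = 49 - 73 ≡ 49; y = λ·(53 - 49) - 5 ≡ 23. → (49, 23)
9P: (49, 23) + (20, 66). λ = (66 - 23)/(20 - 49) ≡ 43/44 mod 73. 44⁻¹ ≡ 5 (mod 73) since 44·5 = 220 ≡ 1, so λ ≡ 69.
  x = λ² - 49 - 20 = 4761 - 69 ≡ 20; y = λ·(49 - 20) - 23 ≡ 7. → (20, 7)
10P: (20, 7) + (20, 66): same x and y₁ ≡ -y₂, so the sum is O.
10P = O, so the order is 10.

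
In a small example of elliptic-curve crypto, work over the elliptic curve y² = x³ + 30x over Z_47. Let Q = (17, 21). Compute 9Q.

(17, 21)

Repeated addition: build up to 9Q.
2Q: tangent at (17, 21): λ = (3·17² + 30)/(2·21) ≡ 4/42. 42⁻¹ ≡ 28 (mod 47), so λ ≡ 4·28 ≡ 18.
  x = λ² - 17 - 17 = 324 - 34 ≡ 8; y = λ·(17 - 8) - 21 ≡ 0. → (8, 0)
3Q: (8, 0) + (17, 21). λ = (21 - 0)/(17 - 8) ≡ 21/9 mod 47. 9⁻¹ ≡ 21 (mod 47), so λ ≡ 18.
  x = λ² - 8 - 17 = 324 - 25 ≡ 17; y = λ·(8 - 17) - 0 ≡ 26. → (17, 26)
4Q: (17, 26) + (17, 21): same x and y₁ ≡ -y₂, so the sum is O.
5Q: O + (17, 21) = (17, 21) (identity).
6Q: tangent at (17, 21): λ = (3·17² + 30)/(2·21) ≡ 4/42. 42⁻¹ ≡ 28 (mod 47) since 42·28 = 1176 ≡ 1, so λ ≡ 4·28 ≡ 18.
  x = λ² - 17 - 17 = 324 - 34 ≡ 8; y = λ·(17 - 8) - 21 ≡ 0. → (8, 0)
7Q: (8, 0) + (17, 21). λ = (21 - 0)/(17 - 8) ≡ 21/9 mod 47. 9⁻¹ ≡ 21 (mod 47), so λ ≡ 18.
  x = λ² - 8 - 17 = 324 - 25 ≡ 17; y = λ·(8 - 17) - 0 ≡ 26. → (17, 26)
8Q: (17, 26) + (17, 21): same x and y₁ ≡ -y₂, so the sum is O.
9Q: O + (17, 21) = (17, 21) (identity).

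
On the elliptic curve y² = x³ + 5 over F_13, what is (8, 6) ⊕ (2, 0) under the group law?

(4, 11)

(8, 6) + (2, 0). λ = (0 - 6)/(2 - 8) ≡ 7/7 mod 13. 7⁻¹ ≡ 2 (mod 13) since 7·2 = 14 ≡ 1, so λ ≡ 1.
  x = λ² - 8 - 2 = 1 - 10 ≡ 4; y = λ·(8 - 4) - 6 ≡ 11. → (4, 11)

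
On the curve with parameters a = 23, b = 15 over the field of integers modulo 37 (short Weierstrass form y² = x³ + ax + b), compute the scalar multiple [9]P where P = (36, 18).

Repeated addition: build up to 9P.
2P: tangent at (36, 18): λ = (3·36² + 23)/(2·18) ≡ 26/36. 36⁻¹ ≡ 36 (mod 37) since 36·36 = 1296 ≡ 1, so λ ≡ 26·36 ≡ 11.
  x = λ² - 36 - 36 = 121 - 72 ≡ 12; y = λ·(36 - 12) - 18 ≡ 24. → (12, 24)
3P: (12, 24) + (36, 18). λ = (18 - 24)/(36 - 12) ≡ 31/24 mod 37. 24⁻¹ ≡ 17 (mod 37) since 24·17 = 408 ≡ 1, so λ ≡ 9.
  x = λ² - 12 - 36 = 81 - 48 ≡ 33; y = λ·(12 - 33) - 24 ≡ 9. → (33, 9)
4P: (33, 9) + (36, 18). λ = (18 - 9)/(36 - 33) ≡ 9/3 mod 37. 3⁻¹ ≡ 25 (mod 37), so λ ≡ 3.
  x = λ² - 33 - 36 = 9 - 69 ≡ 14; y = λ·(33 - 14) - 9 ≡ 11. → (14, 11)
5P: (14, 11) + (36, 18). λ = (18 - 11)/(36 - 14) ≡ 7/22 mod 37. 22⁻¹ ≡ 32 (mod 37) since 22·32 = 704 ≡ 1, so λ ≡ 2.
  x = λ² - 14 - 36 = 4 - 50 ≡ 28; y = λ·(14 - 28) - 11 ≡ 35. → (28, 35)
6P: (28, 35) + (36, 18). λ = (18 - 35)/(36 - 28) ≡ 20/8 mod 37. 8⁻¹ ≡ 14 (mod 37), so λ ≡ 21.
  x = λ² - 28 - 36 = 441 - 64 ≡ 7; y = λ·(28 - 7) - 35 ≡ 36. → (7, 36)
7P: (7, 36) + (36, 18). λ = (18 - 36)/(36 - 7) ≡ 19/29 mod 37. 29⁻¹ ≡ 23 (mod 37), so λ ≡ 30.
  x = λ² - 7 - 36 = 900 - 43 ≡ 6; y = λ·(7 - 6) - 36 ≡ 31. → (6, 31)
8P: (6, 31) + (36, 18). λ = (18 - 31)/(36 - 6) ≡ 24/30 mod 37. 30⁻¹ ≡ 21 (mod 37), so λ ≡ 23.
  x = λ² - 6 - 36 = 529 - 42 ≡ 6; y = λ·(6 - 6) - 31 ≡ 6. → (6, 6)
9P: (6, 6) + (36, 18). λ = (18 - 6)/(36 - 6) ≡ 12/30 mod 37. 30⁻¹ ≡ 21 (mod 37), so λ ≡ 30.
  x = λ² - 6 - 36 = 900 - 42 ≡ 7; y = λ·(6 - 7) - 6 ≡ 1. → (7, 1)

(7, 1)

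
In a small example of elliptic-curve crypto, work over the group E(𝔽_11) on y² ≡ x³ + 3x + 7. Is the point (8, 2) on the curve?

y² = 2² ≡ 4; x³ + 3x + 7 = 543 ≡ 4 (mod 11). 4 = 4.

yes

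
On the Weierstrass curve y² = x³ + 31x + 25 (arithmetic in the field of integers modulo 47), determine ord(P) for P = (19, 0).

2P: (19, 0) + (19, 0): same x and y₁ ≡ -y₂, so the sum is the point at infinity.
2P = the point at infinity, so the order is 2.

2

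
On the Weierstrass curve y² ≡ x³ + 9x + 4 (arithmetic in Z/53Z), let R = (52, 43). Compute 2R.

(49, 40)

tangent at (52, 43): λ = (3·52² + 9)/(2·43) ≡ 12/33. 33⁻¹ ≡ 45 (mod 53) since 33·45 = 1485 ≡ 1, so λ ≡ 12·45 ≡ 10.
  x = λ² - 52 - 52 = 100 - 104 ≡ 49; y = λ·(52 - 49) - 43 ≡ 40. → (49, 40)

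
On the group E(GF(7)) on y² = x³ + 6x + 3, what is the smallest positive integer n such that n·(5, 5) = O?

2P: tangent at (5, 5): λ = (3·5² + 6)/(2·5) ≡ 4/3. 3⁻¹ ≡ 5 (mod 7) since 3·5 = 15 ≡ 1, so λ ≡ 4·5 ≡ 6.
  x = λ² - 5 - 5 = 36 - 10 ≡ 5; y = λ·(5 - 5) - 5 ≡ 2. → (5, 2)
3P: (5, 2) + (5, 5): same x and y₁ ≡ -y₂, so the sum is O.
3P = O, so the order is 3.

3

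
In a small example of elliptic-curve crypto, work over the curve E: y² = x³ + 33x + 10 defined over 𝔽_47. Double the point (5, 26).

(11, 23)

tangent at (5, 26): λ = (3·5² + 33)/(2·26) ≡ 14/5. 5⁻¹ ≡ 19 (mod 47), so λ ≡ 14·19 ≡ 31.
  x = λ² - 5 - 5 = 961 - 10 ≡ 11; y = λ·(5 - 11) - 26 ≡ 23. → (11, 23)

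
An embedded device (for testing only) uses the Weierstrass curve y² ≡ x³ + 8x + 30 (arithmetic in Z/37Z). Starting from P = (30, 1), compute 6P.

Double-and-add on 6 = (110)₂. Start with P = (30, 1) for the leading 1-bit.
double: tangent at (30, 1): λ = (3·30² + 8)/(2·1) ≡ 7/2. 2⁻¹ ≡ 19 (mod 37), so λ ≡ 7·19 ≡ 22.
  x = λ² - 30 - 30 = 484 - 60 ≡ 17; y = λ·(30 - 17) - 1 ≡ 26. → (17, 26)
add P: (17, 26) + (30, 1). λ = (1 - 26)/(30 - 17) ≡ 12/13 mod 37. 13⁻¹ ≡ 20 (mod 37), so λ ≡ 18.
  x = λ² - 17 - 30 = 324 - 47 ≡ 18; y = λ·(17 - 18) - 26 ≡ 30. → (18, 30)
double: tangent at (18, 30): λ = (3·18² + 8)/(2·30) ≡ 18/23. 23⁻¹ ≡ 29 (mod 37) since 23·29 = 667 ≡ 1, so λ ≡ 18·29 ≡ 4.
  x = λ² - 18 - 18 = 16 - 36 ≡ 17; y = λ·(18 - 17) - 30 ≡ 11. → (17, 11)

(17, 11)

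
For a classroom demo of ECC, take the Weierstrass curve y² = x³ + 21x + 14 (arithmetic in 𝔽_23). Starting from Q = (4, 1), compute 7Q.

Double-and-add on 7 = (111)₂. Start with Q = (4, 1) for the leading 1-bit.
double: tangent at (4, 1): λ = (3·4² + 21)/(2·1) ≡ 0/2. 2⁻¹ ≡ 12 (mod 23), so λ ≡ 0·12 ≡ 0.
  x = λ² - 4 - 4 = 0 - 8 ≡ 15; y = λ·(4 - 15) - 1 ≡ 22. → (15, 22)
add Q: (15, 22) + (4, 1). λ = (1 - 22)/(4 - 15) ≡ 2/12 mod 23. 12⁻¹ ≡ 2 (mod 23), so λ ≡ 4.
  x = λ² - 15 - 4 = 16 - 19 ≡ 20; y = λ·(15 - 20) - 22 ≡ 4. → (20, 4)
double: tangent at (20, 4): λ = (3·20² + 21)/(2·4) ≡ 2/8. 8⁻¹ ≡ 3 (mod 23), so λ ≡ 2·3 ≡ 6.
  x = λ² - 20 - 20 = 36 - 40 ≡ 19; y = λ·(20 - 19) - 4 ≡ 2. → (19, 2)
add Q: (19, 2) + (4, 1). λ = (1 - 2)/(4 - 19) ≡ 22/8 mod 23. 8⁻¹ ≡ 3 (mod 23) since 8·3 = 24 ≡ 1, so λ ≡ 20.
  x = λ² - 19 - 4 = 400 - 23 ≡ 9; y = λ·(19 - 9) - 2 ≡ 14. → (9, 14)

(9, 14)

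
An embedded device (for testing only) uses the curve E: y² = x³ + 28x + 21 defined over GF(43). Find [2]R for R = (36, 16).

tangent at (36, 16): λ = (3·36² + 28)/(2·16) ≡ 3/32. 32⁻¹ ≡ 39 (mod 43), so λ ≡ 3·39 ≡ 31.
  x = λ² - 36 - 36 = 961 - 72 ≡ 29; y = λ·(36 - 29) - 16 ≡ 29. → (29, 29)

(29, 29)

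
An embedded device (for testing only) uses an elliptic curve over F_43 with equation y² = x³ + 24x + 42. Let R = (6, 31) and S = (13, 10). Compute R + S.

(33, 7)

(6, 31) + (13, 10). λ = (10 - 31)/(13 - 6) ≡ 22/7 mod 43. 7⁻¹ ≡ 37 (mod 43), so λ ≡ 40.
  x = λ² - 6 - 13 = 1600 - 19 ≡ 33; y = λ·(6 - 33) - 31 ≡ 7. → (33, 7)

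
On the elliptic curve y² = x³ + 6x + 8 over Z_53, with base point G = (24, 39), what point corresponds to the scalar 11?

Repeated addition: build up to 11G.
2G: tangent at (24, 39): λ = (3·24² + 6)/(2·39) ≡ 38/25. 25⁻¹ ≡ 17 (mod 53), so λ ≡ 38·17 ≡ 10.
  x = λ² - 24 - 24 = 100 - 48 ≡ 52; y = λ·(24 - 52) - 39 ≡ 52. → (52, 52)
3G: (52, 52) + (24, 39). λ = (39 - 52)/(24 - 52) ≡ 40/25 mod 53. 25⁻¹ ≡ 17 (mod 53) since 25·17 = 425 ≡ 1, so λ ≡ 44.
  x = λ² - 52 - 24 = 1936 - 76 ≡ 5; y = λ·(52 - 5) - 52 ≡ 2. → (5, 2)
4G: (5, 2) + (24, 39). λ = (39 - 2)/(24 - 5) ≡ 37/19 mod 53. 19⁻¹ ≡ 14 (mod 53), so λ ≡ 41.
  x = λ² - 5 - 24 = 1681 - 29 ≡ 9; y = λ·(5 - 9) - 2 ≡ 46. → (9, 46)
5G: (9, 46) + (24, 39). λ = (39 - 46)/(24 - 9) ≡ 46/15 mod 53. 15⁻¹ ≡ 46 (mod 53) since 15·46 = 690 ≡ 1, so λ ≡ 49.
  x = λ² - 9 - 24 = 2401 - 33 ≡ 36; y = λ·(9 - 36) - 46 ≡ 9. → (36, 9)
6G: (36, 9) + (24, 39). λ = (39 - 9)/(24 - 36) ≡ 30/41 mod 53. 41⁻¹ ≡ 22 (mod 53) since 41·22 = 902 ≡ 1, so λ ≡ 24.
  x = λ² - 36 - 24 = 576 - 60 ≡ 39; y = λ·(36 - 39) - 9 ≡ 25. → (39, 25)
7G: (39, 25) + (24, 39). λ = (39 - 25)/(24 - 39) ≡ 14/38 mod 53. 38⁻¹ ≡ 7 (mod 53), so λ ≡ 45.
  x = λ² - 39 - 24 = 2025 - 63 ≡ 1; y = λ·(39 - 1) - 25 ≡ 42. → (1, 42)
8G: (1, 42) + (24, 39). λ = (39 - 42)/(24 - 1) ≡ 50/23 mod 53. 23⁻¹ ≡ 30 (mod 53), so λ ≡ 16.
  x = λ² - 1 - 24 = 256 - 25 ≡ 19; y = λ·(1 - 19) - 42 ≡ 41. → (19, 41)
9G: (19, 41) + (24, 39). λ = (39 - 41)/(24 - 19) ≡ 51/5 mod 53. 5⁻¹ ≡ 32 (mod 53), so λ ≡ 42.
  x = λ² - 19 - 24 = 1764 - 43 ≡ 25; y = λ·(19 - 25) - 41 ≡ 25. → (25, 25)
10G: (25, 25) + (24, 39). λ = (39 - 25)/(24 - 25) ≡ 14/52 mod 53. 52⁻¹ ≡ 52 (mod 53) since 52·52 = 2704 ≡ 1, so λ ≡ 39.
  x = λ² - 25 - 24 = 1521 - 49 ≡ 41; y = λ·(25 - 41) - 25 ≡ 40. → (41, 40)
11G: (41, 40) + (24, 39). λ = (39 - 40)/(24 - 41) ≡ 52/36 mod 53. 36⁻¹ ≡ 28 (mod 53), so λ ≡ 25.
  x = λ² - 41 - 24 = 625 - 65 ≡ 30; y = λ·(41 - 30) - 40 ≡ 23. → (30, 23)

(30, 23)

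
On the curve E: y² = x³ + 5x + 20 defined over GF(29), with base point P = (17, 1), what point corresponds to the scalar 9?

(6, 18)

Repeated addition: build up to 9P.
2P: tangent at (17, 1): λ = (3·17² + 5)/(2·1) ≡ 2/2. 2⁻¹ ≡ 15 (mod 29), so λ ≡ 2·15 ≡ 1.
  x = λ² - 17 - 17 = 1 - 34 ≡ 25; y = λ·(17 - 25) - 1 ≡ 20. → (25, 20)
3P: (25, 20) + (17, 1). λ = (1 - 20)/(17 - 25) ≡ 10/21 mod 29. 21⁻¹ ≡ 18 (mod 29) since 21·18 = 378 ≡ 1, so λ ≡ 6.
  x = λ² - 25 - 17 = 36 - 42 ≡ 23; y = λ·(25 - 23) - 20 ≡ 21. → (23, 21)
4P: (23, 21) + (17, 1). λ = (1 - 21)/(17 - 23) ≡ 9/23 mod 29. 23⁻¹ ≡ 24 (mod 29), so λ ≡ 13.
  x = λ² - 23 - 17 = 169 - 40 ≡ 13; y = λ·(23 - 13) - 21 ≡ 22. → (13, 22)
5P: (13, 22) + (17, 1). λ = (1 - 22)/(17 - 13) ≡ 8/4 mod 29. 4⁻¹ ≡ 22 (mod 29), so λ ≡ 2.
  x = λ² - 13 - 17 = 4 - 30 ≡ 3; y = λ·(13 - 3) - 22 ≡ 27. → (3, 27)
6P: (3, 27) + (17, 1). λ = (1 - 27)/(17 - 3) ≡ 3/14 mod 29. 14⁻¹ ≡ 27 (mod 29) since 14·27 = 378 ≡ 1, so λ ≡ 23.
  x = λ² - 3 - 17 = 529 - 20 ≡ 16; y = λ·(3 - 16) - 27 ≡ 22. → (16, 22)
7P: (16, 22) + (17, 1). λ = (1 - 22)/(17 - 16) ≡ 8/1 mod 29. 1⁻¹ ≡ 1 (mod 29), so λ ≡ 8.
  x = λ² - 16 - 17 = 64 - 33 ≡ 2; y = λ·(16 - 2) - 22 ≡ 3. → (2, 3)
8P: (2, 3) + (17, 1). λ = (1 - 3)/(17 - 2) ≡ 27/15 mod 29. 15⁻¹ ≡ 2 (mod 29), so λ ≡ 25.
  x = λ² - 2 - 17 = 625 - 19 ≡ 26; y = λ·(2 - 26) - 3 ≡ 6. → (26, 6)
9P: (26, 6) + (17, 1). λ = (1 - 6)/(17 - 26) ≡ 24/20 mod 29. 20⁻¹ ≡ 16 (mod 29), so λ ≡ 7.
  x = λ² - 26 - 17 = 49 - 43 ≡ 6; y = λ·(26 - 6) - 6 ≡ 18. → (6, 18)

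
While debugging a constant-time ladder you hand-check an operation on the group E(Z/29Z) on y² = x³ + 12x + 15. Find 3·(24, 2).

(1, 17)

Write P = (24, 2).
Repeated addition: build up to 3P.
2P: tangent at (24, 2): λ = (3·24² + 12)/(2·2) ≡ 0/4. 4⁻¹ ≡ 22 (mod 29), so λ ≡ 0·22 ≡ 0.
  x = λ² - 24 - 24 = 0 - 48 ≡ 10; y = λ·(24 - 10) - 2 ≡ 27. → (10, 27)
3P: (10, 27) + (24, 2). λ = (2 - 27)/(24 - 10) ≡ 4/14 mod 29. 14⁻¹ ≡ 27 (mod 29) since 14·27 = 378 ≡ 1, so λ ≡ 21.
  x = λ² - 10 - 24 = 441 - 34 ≡ 1; y = λ·(10 - 1) - 27 ≡ 17. → (1, 17)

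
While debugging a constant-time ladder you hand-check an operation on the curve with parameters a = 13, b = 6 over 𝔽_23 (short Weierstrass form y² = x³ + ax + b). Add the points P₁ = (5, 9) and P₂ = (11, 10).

(5, 9) + (11, 10). λ = (10 - 9)/(11 - 5) ≡ 1/6 mod 23. 6⁻¹ ≡ 4 (mod 23) since 6·4 = 24 ≡ 1, so λ ≡ 4.
  x = λ² - 5 - 11 = 16 - 16 ≡ 0; y = λ·(5 - 0) - 9 ≡ 11. → (0, 11)

(0, 11)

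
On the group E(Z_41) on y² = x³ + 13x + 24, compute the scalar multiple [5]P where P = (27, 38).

(6, 20)

Double-and-add on 5 = (101)₂. Start with P = (27, 38) for the leading 1-bit.
double: tangent at (27, 38): λ = (3·27² + 13)/(2·38) ≡ 27/35. 35⁻¹ ≡ 34 (mod 41), so λ ≡ 27·34 ≡ 16.
  x = λ² - 27 - 27 = 256 - 54 ≡ 38; y = λ·(27 - 38) - 38 ≡ 32. → (38, 32)
double: tangent at (38, 32): λ = (3·38² + 13)/(2·32) ≡ 40/23. 23⁻¹ ≡ 25 (mod 41) since 23·25 = 575 ≡ 1, so λ ≡ 40·25 ≡ 16.
  x = λ² - 38 - 38 = 256 - 76 ≡ 16; y = λ·(38 - 16) - 32 ≡ 33. → (16, 33)
add P: (16, 33) + (27, 38). λ = (38 - 33)/(27 - 16) ≡ 5/11 mod 41. 11⁻¹ ≡ 15 (mod 41) since 11·15 = 165 ≡ 1, so λ ≡ 34.
  x = λ² - 16 - 27 = 1156 - 43 ≡ 6; y = λ·(16 - 6) - 33 ≡ 20. → (6, 20)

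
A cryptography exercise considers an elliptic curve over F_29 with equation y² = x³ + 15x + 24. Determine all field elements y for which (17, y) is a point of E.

1, 28

x³ + 15x + 24 = 5192 ≡ 1 (mod 29).
Square roots of 1 mod 29: 1 and 28 (since 1² = 1 ≡ 1).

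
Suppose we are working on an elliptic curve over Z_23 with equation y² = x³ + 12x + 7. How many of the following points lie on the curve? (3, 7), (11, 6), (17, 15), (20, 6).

(3, 7): 7² ≡ 3, rhs ≡ 1 → off.
(11, 6): 6² ≡ 13, rhs ≡ 21 → off.
(17, 15): 15² ≡ 18, rhs ≡ 18 → on.
(20, 6): 6² ≡ 13, rhs ≡ 13 → on.

2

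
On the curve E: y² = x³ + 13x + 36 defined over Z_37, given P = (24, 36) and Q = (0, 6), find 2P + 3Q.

First 2P:
Repeated addition: build up to 2P.
2P: tangent at (24, 36): λ = (3·24² + 13)/(2·36) ≡ 2/35. 35⁻¹ ≡ 18 (mod 37), so λ ≡ 2·18 ≡ 36.
  x = λ² - 24 - 24 = 1296 - 48 ≡ 27; y = λ·(24 - 27) - 36 ≡ 4. → (27, 4)
2P = (27, 4).
Next 3Q:
Repeated addition: build up to 3Q.
2Q: tangent at (0, 6): λ = (3·0² + 13)/(2·6) ≡ 13/12. 12⁻¹ ≡ 34 (mod 37), so λ ≡ 13·34 ≡ 35.
  x = λ² - 0 - 0 = 1225 - 0 ≡ 4; y = λ·(0 - 4) - 6 ≡ 2. → (4, 2)
3Q: (4, 2) + (0, 6). λ = (6 - 2)/(0 - 4) ≡ 4/33 mod 37. 33⁻¹ ≡ 9 (mod 37) since 33·9 = 297 ≡ 1, so λ ≡ 36.
  x = λ² - 4 - 0 = 1296 - 4 ≡ 34; y = λ·(4 - 34) - 2 ≡ 28. → (34, 28)
3Q = (34, 28).
Finally 2P + 3Q:
(27, 4) + (34, 28). λ = (28 - 4)/(34 - 27) ≡ 24/7 mod 37. 7⁻¹ ≡ 16 (mod 37) since 7·16 = 112 ≡ 1, so λ ≡ 14.
  x = λ² - 27 - 34 = 196 - 61 ≡ 24; y = λ·(27 - 24) - 4 ≡ 1. → (24, 1)

(24, 1)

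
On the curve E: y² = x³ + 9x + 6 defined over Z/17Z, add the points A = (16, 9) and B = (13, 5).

(16, 9) + (13, 5). λ = (5 - 9)/(13 - 16) ≡ 13/14 mod 17. 14⁻¹ ≡ 11 (mod 17), so λ ≡ 7.
  x = λ² - 16 - 13 = 49 - 29 ≡ 3; y = λ·(16 - 3) - 9 ≡ 14. → (3, 14)

(3, 14)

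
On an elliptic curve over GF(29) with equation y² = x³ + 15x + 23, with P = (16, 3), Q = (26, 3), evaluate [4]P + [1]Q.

(26, 26)

First 4P:
Double-and-add on 4 = (100)₂. Start with P = (16, 3) for the leading 1-bit.
double: tangent at (16, 3): λ = (3·16² + 15)/(2·3) ≡ 0/6. 6⁻¹ ≡ 5 (mod 29), so λ ≡ 0·5 ≡ 0.
  x = λ² - 16 - 16 = 0 - 32 ≡ 26; y = λ·(16 - 26) - 3 ≡ 26. → (26, 26)
double: tangent at (26, 26): λ = (3·26² + 15)/(2·26) ≡ 13/23. 23⁻¹ ≡ 24 (mod 29) since 23·24 = 552 ≡ 1, so λ ≡ 13·24 ≡ 22.
  x = λ² - 26 - 26 = 484 - 52 ≡ 26; y = λ·(26 - 26) - 26 ≡ 3. → (26, 3)
4P = (26, 3).
Finally 4P + Q:
tangent at (26, 3): λ = (3·26² + 15)/(2·3) ≡ 13/6. 6⁻¹ ≡ 5 (mod 29), so λ ≡ 13·5 ≡ 7.
  x = λ² - 26 - 26 = 49 - 52 ≡ 26; y = λ·(26 - 26) - 3 ≡ 26. → (26, 26)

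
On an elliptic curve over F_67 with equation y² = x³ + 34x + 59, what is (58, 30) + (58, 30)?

tangent at (58, 30): λ = (3·58² + 34)/(2·30) ≡ 9/60. 60⁻¹ ≡ 19 (mod 67), so λ ≡ 9·19 ≡ 37.
  x = λ² - 58 - 58 = 1369 - 116 ≡ 47; y = λ·(58 - 47) - 30 ≡ 42. → (47, 42)

(47, 42)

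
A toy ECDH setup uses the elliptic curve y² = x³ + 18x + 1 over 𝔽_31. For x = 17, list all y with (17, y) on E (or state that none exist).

x³ + 18x + 1 = 5220 ≡ 12 (mod 31).
12 is a non-residue mod 31; no y exists.

none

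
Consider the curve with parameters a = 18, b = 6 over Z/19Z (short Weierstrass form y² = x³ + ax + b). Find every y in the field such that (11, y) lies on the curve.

none

x³ + 18x + 6 = 1535 ≡ 15 (mod 19).
15 is a non-residue mod 19; no y exists.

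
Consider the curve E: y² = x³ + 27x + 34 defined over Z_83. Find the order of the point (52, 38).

6

2P: tangent at (52, 38): λ = (3·52² + 27)/(2·38) ≡ 5/76. 76⁻¹ ≡ 71 (mod 83), so λ ≡ 5·71 ≡ 23.
  x = λ² - 52 - 52 = 529 - 104 ≡ 10; y = λ·(52 - 10) - 38 ≡ 15. → (10, 15)
3P: (10, 15) + (52, 38). λ = (38 - 15)/(52 - 10) ≡ 23/42 mod 83. 42⁻¹ ≡ 2 (mod 83), so λ ≡ 46.
  x = λ² - 10 - 52 = 2116 - 62 ≡ 62; y = λ·(10 - 62) - 15 ≡ 0. → (62, 0)
4P: (62, 0) + (52, 38). λ = (38 - 0)/(52 - 62) ≡ 38/73 mod 83. 73⁻¹ ≡ 58 (mod 83) since 73·58 = 4234 ≡ 1, so λ ≡ 46.
  x = λ² - 62 - 52 = 2116 - 114 ≡ 10; y = λ·(62 - 10) - 0 ≡ 68. → (10, 68)
5P: (10, 68) + (52, 38). λ = (38 - 68)/(52 - 10) ≡ 53/42 mod 83. 42⁻¹ ≡ 2 (mod 83), so λ ≡ 23.
  x = λ² - 10 - 52 = 529 - 62 ≡ 52; y = λ·(10 - 52) - 68 ≡ 45. → (52, 45)
6P: (52, 45) + (52, 38): same x and y₁ ≡ -y₂, so the sum is O.
6P = O, so the order is 6.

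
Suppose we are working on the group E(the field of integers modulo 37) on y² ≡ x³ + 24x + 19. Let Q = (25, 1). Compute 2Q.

(23, 11)

tangent at (25, 1): λ = (3·25² + 24)/(2·1) ≡ 12/2. 2⁻¹ ≡ 19 (mod 37), so λ ≡ 12·19 ≡ 6.
  x = λ² - 25 - 25 = 36 - 50 ≡ 23; y = λ·(25 - 23) - 1 ≡ 11. → (23, 11)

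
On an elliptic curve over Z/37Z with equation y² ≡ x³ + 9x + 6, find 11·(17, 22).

Write G = (17, 22).
Repeated addition: build up to 11G.
2G: tangent at (17, 22): λ = (3·17² + 9)/(2·22) ≡ 25/7. 7⁻¹ ≡ 16 (mod 37) since 7·16 = 112 ≡ 1, so λ ≡ 25·16 ≡ 30.
  x = λ² - 17 - 17 = 900 - 34 ≡ 15; y = λ·(17 - 15) - 22 ≡ 1. → (15, 1)
3G: (15, 1) + (17, 22). λ = (22 - 1)/(17 - 15) ≡ 21/2 mod 37. 2⁻¹ ≡ 19 (mod 37), so λ ≡ 29.
  x = λ² - 15 - 17 = 841 - 32 ≡ 32; y = λ·(15 - 32) - 1 ≡ 24. → (32, 24)
4G: (32, 24) + (17, 22). λ = (22 - 24)/(17 - 32) ≡ 35/22 mod 37. 22⁻¹ ≡ 32 (mod 37), so λ ≡ 10.
  x = λ² - 32 - 17 = 100 - 49 ≡ 14; y = λ·(32 - 14) - 24 ≡ 8. → (14, 8)
5G: (14, 8) + (17, 22). λ = (22 - 8)/(17 - 14) ≡ 14/3 mod 37. 3⁻¹ ≡ 25 (mod 37), so λ ≡ 17.
  x = λ² - 14 - 17 = 289 - 31 ≡ 36; y = λ·(14 - 36) - 8 ≡ 25. → (36, 25)
6G: (36, 25) + (17, 22). λ = (22 - 25)/(17 - 36) ≡ 34/18 mod 37. 18⁻¹ ≡ 35 (mod 37), so λ ≡ 6.
  x = λ² - 36 - 17 = 36 - 53 ≡ 20; y = λ·(36 - 20) - 25 ≡ 34. → (20, 34)
7G: (20, 34) + (17, 22). λ = (22 - 34)/(17 - 20) ≡ 25/34 mod 37. 34⁻¹ ≡ 12 (mod 37), so λ ≡ 4.
  x = λ² - 20 - 17 = 16 - 37 ≡ 16; y = λ·(20 - 16) - 34 ≡ 19. → (16, 19)
8G: (16, 19) + (17, 22). λ = (22 - 19)/(17 - 16) ≡ 3/1 mod 37. 1⁻¹ ≡ 1 (mod 37), so λ ≡ 3.
  x = λ² - 16 - 17 = 9 - 33 ≡ 13; y = λ·(16 - 13) - 19 ≡ 27. → (13, 27)
9G: (13, 27) + (17, 22). λ = (22 - 27)/(17 - 13) ≡ 32/4 mod 37. 4⁻¹ ≡ 28 (mod 37), so λ ≡ 8.
  x = λ² - 13 - 17 = 64 - 30 ≡ 34; y = λ·(13 - 34) - 27 ≡ 27. → (34, 27)
10G: (34, 27) + (17, 22). λ = (22 - 27)/(17 - 34) ≡ 32/20 mod 37. 20⁻¹ ≡ 13 (mod 37), so λ ≡ 9.
  x = λ² - 34 - 17 = 81 - 51 ≡ 30; y = λ·(34 - 30) - 27 ≡ 9. → (30, 9)
11G: (30, 9) + (17, 22). λ = (22 - 9)/(17 - 30) ≡ 13/24 mod 37. 24⁻¹ ≡ 17 (mod 37) since 24·17 = 408 ≡ 1, so λ ≡ 36.
  x = λ² - 30 - 17 = 1296 - 47 ≡ 28; y = λ·(30 - 28) - 9 ≡ 26. → (28, 26)

(28, 26)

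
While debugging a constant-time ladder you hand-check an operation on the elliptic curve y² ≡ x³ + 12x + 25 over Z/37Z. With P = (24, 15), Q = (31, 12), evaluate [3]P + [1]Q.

First 3P:
Repeated addition: build up to 3P.
2P: tangent at (24, 15): λ = (3·24² + 12)/(2·15) ≡ 1/30. 30⁻¹ ≡ 21 (mod 37) since 30·21 = 630 ≡ 1, so λ ≡ 1·21 ≡ 21.
  x = λ² - 24 - 24 = 441 - 48 ≡ 23; y = λ·(24 - 23) - 15 ≡ 6. → (23, 6)
3P: (23, 6) + (24, 15). λ = (15 - 6)/(24 - 23) ≡ 9/1 mod 37. 1⁻¹ ≡ 1 (mod 37) since 1·1 = 1 ≡ 1, so λ ≡ 9.
  x = λ² - 23 - 24 = 81 - 47 ≡ 34; y = λ·(23 - 34) - 6 ≡ 6. → (34, 6)
3P = (34, 6).
Finally 3P + Q:
(34, 6) + (31, 12). λ = (12 - 6)/(31 - 34) ≡ 6/34 mod 37. 34⁻¹ ≡ 12 (mod 37), so λ ≡ 35.
  x = λ² - 34 - 31 = 1225 - 65 ≡ 13; y = λ·(34 - 13) - 6 ≡ 26. → (13, 26)

(13, 26)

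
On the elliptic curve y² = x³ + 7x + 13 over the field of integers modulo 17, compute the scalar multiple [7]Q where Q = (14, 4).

(2, 1)

Double-and-add on 7 = (111)₂. Start with Q = (14, 4) for the leading 1-bit.
double: tangent at (14, 4): λ = (3·14² + 7)/(2·4) ≡ 0/8. 8⁻¹ ≡ 15 (mod 17) since 8·15 = 120 ≡ 1, so λ ≡ 0·15 ≡ 0.
  x = λ² - 14 - 14 = 0 - 28 ≡ 6; y = λ·(14 - 6) - 4 ≡ 13. → (6, 13)
add Q: (6, 13) + (14, 4). λ = (4 - 13)/(14 - 6) ≡ 8/8 mod 17. 8⁻¹ ≡ 15 (mod 17) since 8·15 = 120 ≡ 1, so λ ≡ 1.
  x = λ² - 6 - 14 = 1 - 20 ≡ 15; y = λ·(6 - 15) - 13 ≡ 12. → (15, 12)
double: tangent at (15, 12): λ = (3·15² + 7)/(2·12) ≡ 2/7. 7⁻¹ ≡ 5 (mod 17), so λ ≡ 2·5 ≡ 10.
  x = λ² - 15 - 15 = 100 - 30 ≡ 2; y = λ·(15 - 2) - 12 ≡ 16. → (2, 16)
add Q: (2, 16) + (14, 4). λ = (4 - 16)/(14 - 2) ≡ 5/12 mod 17. 12⁻¹ ≡ 10 (mod 17), so λ ≡ 16.
  x = λ² - 2 - 14 = 256 - 16 ≡ 2; y = λ·(2 - 2) - 16 ≡ 1. → (2, 1)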